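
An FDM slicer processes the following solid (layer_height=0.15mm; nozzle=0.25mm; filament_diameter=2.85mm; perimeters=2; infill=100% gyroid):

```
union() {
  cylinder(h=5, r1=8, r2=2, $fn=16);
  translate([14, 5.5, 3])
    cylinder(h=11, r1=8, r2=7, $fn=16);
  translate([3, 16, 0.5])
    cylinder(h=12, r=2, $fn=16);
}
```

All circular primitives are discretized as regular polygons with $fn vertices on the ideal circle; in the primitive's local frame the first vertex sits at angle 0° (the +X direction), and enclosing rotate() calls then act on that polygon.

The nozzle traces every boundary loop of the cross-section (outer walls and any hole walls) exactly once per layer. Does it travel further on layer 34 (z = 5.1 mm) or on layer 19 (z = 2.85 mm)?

Layer 34 (z = 5.1): the cone is not intersected at this z (z outside [0, 5]); the cone at (14, 5.5) contributes a regular 16-gon of circumradius 7.809 (interpolated between r1=8 and r2=7 at t=0.191) (perimeter = 2·16·7.809·sin(180°/16) = 48.75 mm); the cylinder at (3, 16): section is a regular 16-gon, circumradius r=2 (perimeter = 2·16·2.000·sin(180°/16) = 12.49 mm); Taking the union: the 2 present regions are separate (no shared area or edge), so areas and boundary lengths simply add and each stays a separate island — boundary = 61.24 mm. So its perimeter = 61.24 mm. Layer 19 (z = 2.85): the cone contributes a regular 16-gon of circumradius 4.580 (interpolated between r1=8 and r2=2 at t=0.570) (perimeter = 2·16·4.580·sin(180°/16) = 28.59 mm); the cone at (14, 5.5) does not reach this height (z outside [3, 14]); the cylinder at (3, 16): section is a regular 16-gon, circumradius r=2 (perimeter = 2·16·2.000·sin(180°/16) = 12.49 mm); Combining (union): the 2 present regions are separate (no shared area or edge), so areas and boundary lengths simply add and each stays a separate island — boundary = 41.08 mm. So its perimeter = 41.08 mm. Layer 34 is larger (61.24 vs 41.08 mm).

layer 34 (z = 5.1 mm)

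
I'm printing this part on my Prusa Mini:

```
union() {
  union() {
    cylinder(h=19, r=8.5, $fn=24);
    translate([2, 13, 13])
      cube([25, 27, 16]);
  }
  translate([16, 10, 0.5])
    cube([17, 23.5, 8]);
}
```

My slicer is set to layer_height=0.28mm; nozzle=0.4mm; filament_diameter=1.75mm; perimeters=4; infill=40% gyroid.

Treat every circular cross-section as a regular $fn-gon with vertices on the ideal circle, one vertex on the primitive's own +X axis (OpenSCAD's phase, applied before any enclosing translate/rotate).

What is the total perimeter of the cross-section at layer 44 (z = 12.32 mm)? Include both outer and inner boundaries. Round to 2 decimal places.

At z = 12.32 mm: the cylinder: section is a regular 24-gon, circumradius r=8.5 (perimeter = 2·24·8.500·sin(180°/24) = 53.25 mm); the cube at (2, 13) does not reach this height (z outside [13, 29]); Combining (union): only the r=8.5 cylinder is present, so the union is just that shape — boundary = 53.25 mm; the cube at (16, 10) is not intersected at this z (z outside [0.5, 8.5]); Taking the union: only the result so far is present, so the union is just that shape — boundary = 53.25 mm. Overall, the cross-section is a single solid region. Total boundary length (outer) = 53.25 mm.

53.25 mm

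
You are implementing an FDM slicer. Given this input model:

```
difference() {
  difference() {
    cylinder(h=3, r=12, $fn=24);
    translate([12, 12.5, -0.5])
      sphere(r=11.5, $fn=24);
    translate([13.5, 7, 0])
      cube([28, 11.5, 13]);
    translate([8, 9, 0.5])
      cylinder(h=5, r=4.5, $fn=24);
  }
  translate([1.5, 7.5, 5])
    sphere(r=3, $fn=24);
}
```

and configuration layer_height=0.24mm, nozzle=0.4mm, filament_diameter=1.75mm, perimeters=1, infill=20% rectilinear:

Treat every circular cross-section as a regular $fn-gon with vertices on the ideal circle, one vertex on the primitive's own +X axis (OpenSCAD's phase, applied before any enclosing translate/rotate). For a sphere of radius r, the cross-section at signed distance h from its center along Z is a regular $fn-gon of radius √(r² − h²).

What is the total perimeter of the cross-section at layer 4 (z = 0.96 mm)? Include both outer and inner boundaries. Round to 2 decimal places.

75.31 mm

At z = 0.96 mm: the cylinder: section is a regular 24-gon, circumradius r=12 (perimeter = 2·24·12.000·sin(180°/24) = 75.18 mm); the sphere at (12, 12.5): section is a regular 24-gon, circumradius = √(r²−h²) = √(11.5²−1.46²) = 11.407 (perimeter = 2·24·11.407·sin(180°/24) = 71.47 mm); the cube at (13.5, 7) (footprint 28×11.5) is included at this height (perimeter 79.00 mm); the r=4.5 cylinder at (8, 9) contributes a regular 24-gon of circumradius 4.5 (perimeter = 2·24·4.500·sin(180°/24) = 28.19 mm); Subtracting the remaining from the first: starting from the r=12 cylinder, the r=11.5 sphere at (12, 12.5) partially overlaps it — only the 63.26 mm² overlap (of its 404.13 mm²) is removed, clipping the outline; the 28×11.5 cube at (13.5, 7) misses the remaining region (no effect); the r=4.5 cylinder at (8, 9) misses the remaining region (no effect) — boundary = 75.31 mm; the sphere at (1.5, 7.5) is absent (|z−center|=4.040 > r=3); Taking the first minus the rest: none of the subtracted shapes is present at this height, so the result so far is unchanged — boundary = 75.31 mm. Overall, the cross-section is a single solid region. Total boundary length (outer) = 75.31 mm.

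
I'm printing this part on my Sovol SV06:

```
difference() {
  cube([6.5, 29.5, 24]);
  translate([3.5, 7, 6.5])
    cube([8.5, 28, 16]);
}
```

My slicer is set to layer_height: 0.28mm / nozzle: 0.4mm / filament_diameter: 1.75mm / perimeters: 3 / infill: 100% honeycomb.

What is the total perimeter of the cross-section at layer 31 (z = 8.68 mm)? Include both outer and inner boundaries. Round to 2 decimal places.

72.00 mm

At z = 8.68 mm: the cube (footprint 6.5×29.5) is included at this height (perimeter 72.00 mm); the cube at (3.5, 7) (footprint 8.5×28) is included at this height (perimeter 73.00 mm); Taking the first minus the rest: starting from the 6.5×29.5 cube, the 8.5×28 cube at (3.5, 7) partially overlaps it — only the 67.50 mm² overlap (of its 238.00 mm²) is removed, clipping the outline — boundary = 72.00 mm. Overall, the cross-section is a single solid region. Total boundary length (outer) = 72.00 mm.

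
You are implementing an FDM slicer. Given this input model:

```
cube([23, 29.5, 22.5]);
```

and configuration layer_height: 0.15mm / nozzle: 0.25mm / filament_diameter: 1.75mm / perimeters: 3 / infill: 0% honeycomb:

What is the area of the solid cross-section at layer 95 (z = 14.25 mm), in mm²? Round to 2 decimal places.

678.50 mm²

At z = 14.25 mm: the cube is present — its section is the full 23×29.5 rectangle (area 678.50 mm²). Overall, the cross-section is a single solid region. Net area = 678.50 mm².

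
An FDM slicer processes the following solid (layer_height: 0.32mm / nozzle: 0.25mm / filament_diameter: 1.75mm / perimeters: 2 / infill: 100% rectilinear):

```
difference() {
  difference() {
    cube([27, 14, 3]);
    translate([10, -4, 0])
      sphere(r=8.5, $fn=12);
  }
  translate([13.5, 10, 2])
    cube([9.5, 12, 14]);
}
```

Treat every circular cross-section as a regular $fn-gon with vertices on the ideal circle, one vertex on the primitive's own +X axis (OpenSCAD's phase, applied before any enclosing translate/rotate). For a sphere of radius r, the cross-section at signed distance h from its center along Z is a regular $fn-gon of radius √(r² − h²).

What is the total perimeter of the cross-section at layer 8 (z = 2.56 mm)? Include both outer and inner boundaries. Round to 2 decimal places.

At z = 2.56 mm: the 27×14 cube contributes its full rectangle (perimeter 82.00 mm); the r=8.5 sphere at (10, -4) slices to a regular 12-gon of circumradius 8.105 (√(r²−h²) with h=2.56 from center) (perimeter = 2·12·8.105·sin(180°/12) = 50.35 mm); Subtracting the remaining from the first: starting from the 27×14 cube, the r=8.5 sphere at (10, -4) partially overlaps it — only the 37.99 mm² overlap (of its 197.09 mm²) is removed, clipping the outline — boundary = 84.82 mm; the cube at (13.5, 10) (footprint 9.5×12) is included at this height (perimeter 43.00 mm); Taking the first minus the rest: starting from that combined region, the 9.5×12 cube at (13.5, 10) partially overlaps it — only the 38.00 mm² overlap (of its 114.00 mm²) is removed, clipping the outline — boundary = 92.82 mm. Overall, the cross-section is a single solid region. Total boundary length (outer) = 92.82 mm.

92.82 mm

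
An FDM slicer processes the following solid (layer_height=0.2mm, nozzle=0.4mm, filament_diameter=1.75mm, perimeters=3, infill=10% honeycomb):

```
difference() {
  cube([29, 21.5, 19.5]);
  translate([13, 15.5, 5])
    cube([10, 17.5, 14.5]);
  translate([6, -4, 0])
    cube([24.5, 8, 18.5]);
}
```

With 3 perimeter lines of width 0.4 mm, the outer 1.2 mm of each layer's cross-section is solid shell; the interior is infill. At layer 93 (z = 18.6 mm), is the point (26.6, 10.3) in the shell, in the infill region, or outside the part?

infill

At z = 18.6 mm: the cube (footprint 29×21.5) is included at this height; the cube at (13, 15.5) (footprint 10×17.5) is included at this height; the cube at (6, -4) is not intersected at this z (z outside [0, 18.5]); Taking the first minus the rest: starting from the 29×21.5 cube, the 10×17.5 cube at (13, 15.5) partially overlaps it — only the 60.00 mm² overlap (of its 175.00 mm²) is removed, clipping the outline — 1 connected region. Overall, the cross-section is a single solid region. The nearest boundary edge runs (29.00, 21.50)→(29.00, 0.00); distance from the point to it = 2.40 mm. The point is inside the cross-section and 2.40 mm from the nearest boundary — more than the 1.2 mm shell width (3 × 0.4), so it's in the infill interior.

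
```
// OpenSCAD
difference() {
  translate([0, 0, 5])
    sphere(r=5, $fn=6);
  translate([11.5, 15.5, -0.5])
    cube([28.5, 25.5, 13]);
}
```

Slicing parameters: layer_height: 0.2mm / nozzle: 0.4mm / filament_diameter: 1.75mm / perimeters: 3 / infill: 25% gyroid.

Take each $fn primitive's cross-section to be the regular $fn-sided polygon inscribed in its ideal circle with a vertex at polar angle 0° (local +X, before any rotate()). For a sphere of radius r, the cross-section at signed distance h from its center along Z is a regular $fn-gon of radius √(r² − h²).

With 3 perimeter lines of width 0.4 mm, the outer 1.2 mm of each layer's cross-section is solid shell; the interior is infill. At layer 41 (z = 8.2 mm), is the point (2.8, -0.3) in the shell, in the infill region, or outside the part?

At z = 8.2 mm: the r=5 sphere slices to a regular 6-gon of circumradius 3.842 (√(r²−h²) with h=3.2 from center); the cube at (11.5, 15.5) (footprint 28.5×25.5) is included at this height; After the difference (first − rest): starting from the r=5 sphere, the 28.5×25.5 cube at (11.5, 15.5) misses the remaining region (no effect) — 1 connected region. Overall, the cross-section is a single solid region. The nearest boundary edge runs (3.84, 0.00)→(1.92, -3.33); distance from the point to it = 0.75 mm. The point is inside the cross-section, 0.75 mm from the nearest boundary — within the 1.2 mm shell band (3 × 0.4).

shell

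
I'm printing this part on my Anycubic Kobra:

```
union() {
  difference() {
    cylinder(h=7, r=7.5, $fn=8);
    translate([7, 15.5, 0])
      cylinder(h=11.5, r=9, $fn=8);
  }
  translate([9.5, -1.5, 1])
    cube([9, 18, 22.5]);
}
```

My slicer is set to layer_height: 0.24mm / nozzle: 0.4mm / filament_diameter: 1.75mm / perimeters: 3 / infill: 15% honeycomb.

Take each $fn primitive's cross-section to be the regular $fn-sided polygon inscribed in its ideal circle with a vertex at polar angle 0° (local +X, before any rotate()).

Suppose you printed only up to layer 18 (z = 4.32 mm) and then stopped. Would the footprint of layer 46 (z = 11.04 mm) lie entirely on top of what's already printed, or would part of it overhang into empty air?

entirely on top

Compare the two slices. At z = 4.32: the cylinder: section is a regular 8-gon, circumradius r=7.5 (area = (8/2)·7.500²·sin(360°/8) = 159.10 mm²); the r=9 cylinder at (7, 15.5) contributes a regular 8-gon of circumradius 9 (area = (8/2)·9.000²·sin(360°/8) = 229.10 mm²); Taking the first minus the rest: starting from the r=7.5 cylinder (159.10 mm²), the r=9 cylinder at (7, 15.5) misses the remaining region (no effect) — area = 159.10 mm²; the cube at (9.5, -1.5) is present — its section is the full 9×18 rectangle (area 162.00 mm²); Combining (union): the 2 present regions are separate (no shared area or edge), so areas and boundary lengths simply add and each stays a separate island — area = 321.10 mm². At z = 11.04: the cylinder is not intersected at this z (z outside [0, 7]); the r=9 cylinder at (7, 15.5) gives a regular 8-gon of circumradius 9 (constant along its height) (area = (8/2)·9.000²·sin(360°/8) = 229.10 mm²); Taking the first minus the rest: the first operand is absent here, so nothing remains; the cube at (9.5, -1.5) (footprint 9×18) is included at this height (area 162.00 mm²); Combining (union): only the 9×18 cube at (9.5, -1.5) is present, so the union is just that shape — area = 162.00 mm². Checking containment: the cross-section at z = 11.04 is a subset of the cross-section at z = 4.32.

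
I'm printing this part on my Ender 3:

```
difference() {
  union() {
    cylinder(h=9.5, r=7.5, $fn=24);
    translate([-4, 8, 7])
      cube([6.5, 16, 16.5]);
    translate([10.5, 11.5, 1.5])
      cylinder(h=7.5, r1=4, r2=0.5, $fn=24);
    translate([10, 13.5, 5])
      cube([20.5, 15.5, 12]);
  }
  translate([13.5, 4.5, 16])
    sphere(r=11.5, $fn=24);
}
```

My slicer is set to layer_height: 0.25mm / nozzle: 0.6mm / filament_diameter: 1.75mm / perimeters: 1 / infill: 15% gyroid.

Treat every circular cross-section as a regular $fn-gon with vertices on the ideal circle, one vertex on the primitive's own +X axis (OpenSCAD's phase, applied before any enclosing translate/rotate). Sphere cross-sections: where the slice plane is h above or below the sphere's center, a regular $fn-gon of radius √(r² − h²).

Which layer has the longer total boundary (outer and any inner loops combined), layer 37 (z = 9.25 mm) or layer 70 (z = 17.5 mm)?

layer 37 (z = 9.25 mm)

Layer 37 (z = 9.25): the cylinder: section is a regular 24-gon, circumradius r=7.5 (perimeter = 2·24·7.500·sin(180°/24) = 46.99 mm); the cube at (-4, 8) is present — its section is the full 6.5×16 rectangle (perimeter 45.00 mm); the cone at (10.5, 11.5) does not reach this height (z outside [1.5, 9]); the cube at (10, 13.5) is present — its section is the full 20.5×15.5 rectangle (perimeter 72.00 mm); Merging all regions: the 3 present regions are separate (no shared area or edge), so areas and boundary lengths simply add and each stays a separate island — boundary = 163.99 mm; the r=11.5 sphere at (13.5, 4.5) contributes a regular 24-gon of circumradius √(11.5²−6.75²) = 9.311 (perimeter = 2·24·9.311·sin(180°/24) = 58.33 mm); Taking the first minus the rest: starting from that combined region, the r=11.5 sphere at (13.5, 4.5) partially overlaps it — only the 15.39 mm² overlap (of its 269.24 mm²) is removed, clipping the outline — boundary = 163.79 mm. So its perimeter = 163.79 mm. Layer 70 (z = 17.5): the cylinder does not reach this height (z outside [0, 9.5]); the cube at (-4, 8) is present — its section is the full 6.5×16 rectangle (perimeter 45.00 mm); the cone at (10.5, 11.5) is absent (z outside [1.5, 9]); the cube at (10, 13.5) does not reach this height (z outside [5, 17]); Merging all regions: only the 6.5×16 cube at (-4, 8) is present, so the union is just that shape — boundary = 45.00 mm; the r=11.5 sphere at (13.5, 4.5) slices to a regular 24-gon of circumradius 11.402 (√(r²−h²) with h=1.5 from center) (perimeter = 2·24·11.402·sin(180°/24) = 71.43 mm); Taking the first minus the rest: starting from the result so far, the r=11.5 sphere at (13.5, 4.5) misses the remaining region (no effect) — boundary = 45.00 mm. So its perimeter = 45.00 mm. Layer 37 is larger (163.79 vs 45.00 mm).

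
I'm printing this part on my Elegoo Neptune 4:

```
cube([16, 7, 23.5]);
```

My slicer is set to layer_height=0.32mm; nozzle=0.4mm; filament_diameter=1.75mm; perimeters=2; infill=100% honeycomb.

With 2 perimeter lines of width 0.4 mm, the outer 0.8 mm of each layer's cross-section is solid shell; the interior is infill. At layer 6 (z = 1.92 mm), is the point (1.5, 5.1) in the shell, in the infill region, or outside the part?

infill

At z = 1.92 mm: the cube is present — its section is the full 16×7 rectangle. Overall, the cross-section is a single solid region. The nearest boundary edge runs (0.00, 7.00)→(0.00, 0.00); distance from the point to it = 1.50 mm. The point is inside the cross-section and 1.50 mm from the nearest boundary — more than the 0.8 mm shell width (2 × 0.4), so it's in the infill interior.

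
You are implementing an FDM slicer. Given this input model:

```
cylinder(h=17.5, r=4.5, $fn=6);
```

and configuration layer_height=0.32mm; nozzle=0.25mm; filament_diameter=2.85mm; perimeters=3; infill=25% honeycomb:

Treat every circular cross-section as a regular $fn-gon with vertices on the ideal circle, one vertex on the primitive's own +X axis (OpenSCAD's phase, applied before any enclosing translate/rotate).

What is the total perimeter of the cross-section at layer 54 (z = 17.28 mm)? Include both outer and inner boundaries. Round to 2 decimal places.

27.00 mm

At z = 17.28 mm: the cylinder: section is a regular 6-gon, circumradius r=4.5 (perimeter = 2·6·4.500·sin(180°/6) = 27.00 mm). Overall, the cross-section is a single solid region. Total boundary length (outer) = 27.00 mm.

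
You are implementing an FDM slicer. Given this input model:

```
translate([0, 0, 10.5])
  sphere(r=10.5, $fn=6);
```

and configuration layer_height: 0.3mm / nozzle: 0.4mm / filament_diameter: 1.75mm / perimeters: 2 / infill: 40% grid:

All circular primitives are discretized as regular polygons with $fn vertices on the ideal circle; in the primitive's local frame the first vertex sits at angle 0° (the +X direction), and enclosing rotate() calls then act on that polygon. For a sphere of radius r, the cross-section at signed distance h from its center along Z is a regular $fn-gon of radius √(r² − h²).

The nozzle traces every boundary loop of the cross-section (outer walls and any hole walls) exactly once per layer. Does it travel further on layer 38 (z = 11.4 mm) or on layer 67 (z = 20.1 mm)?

layer 38 (z = 11.4 mm)

Layer 38 (z = 11.4): the r=10.5 sphere contributes a regular 6-gon of circumradius √(10.5²−0.9²) = 10.461 (perimeter = 2·6·10.461·sin(180°/6) = 62.77 mm). So its perimeter = 62.77 mm. Layer 67 (z = 20.1): the r=10.5 sphere contributes a regular 6-gon of circumradius √(10.5²−9.6²) = 4.253 (perimeter = 2·6·4.253·sin(180°/6) = 25.52 mm). So its perimeter = 25.52 mm. Layer 38 is larger (62.77 vs 25.52 mm).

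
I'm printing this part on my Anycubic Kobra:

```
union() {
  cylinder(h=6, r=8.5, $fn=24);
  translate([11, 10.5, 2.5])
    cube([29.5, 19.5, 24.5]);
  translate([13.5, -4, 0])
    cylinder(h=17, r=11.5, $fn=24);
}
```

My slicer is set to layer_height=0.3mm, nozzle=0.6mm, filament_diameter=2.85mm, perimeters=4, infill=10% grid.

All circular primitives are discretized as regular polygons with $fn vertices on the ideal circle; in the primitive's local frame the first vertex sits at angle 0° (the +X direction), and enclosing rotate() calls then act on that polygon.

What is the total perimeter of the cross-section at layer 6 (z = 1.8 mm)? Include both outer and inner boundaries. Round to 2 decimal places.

At z = 1.8 mm: the r=8.5 cylinder contributes a regular 24-gon of circumradius 8.5 (perimeter = 2·24·8.500·sin(180°/24) = 53.25 mm); the cube at (11, 10.5) does not reach this height (z outside [2.5, 27]); the cylinder at (13.5, -4): section is a regular 24-gon, circumradius r=11.5 (perimeter = 2·24·11.500·sin(180°/24) = 72.05 mm); Merging all regions: the regions partially overlap (shared area 55.21 mm²), so the edge portions inside another operand are dropped and the merged outline is re-measured after clipping — boundary = 94.57 mm. Overall, the cross-section is a single solid region. Total boundary length (outer) = 94.57 mm.

94.57 mm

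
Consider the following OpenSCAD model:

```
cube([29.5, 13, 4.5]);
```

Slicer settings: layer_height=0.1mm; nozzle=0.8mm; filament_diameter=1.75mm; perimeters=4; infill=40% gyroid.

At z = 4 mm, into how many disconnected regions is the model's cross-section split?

1

At z = 4 mm: the cube (footprint 29.5×13) is included at this height. The result has 1 disconnected region.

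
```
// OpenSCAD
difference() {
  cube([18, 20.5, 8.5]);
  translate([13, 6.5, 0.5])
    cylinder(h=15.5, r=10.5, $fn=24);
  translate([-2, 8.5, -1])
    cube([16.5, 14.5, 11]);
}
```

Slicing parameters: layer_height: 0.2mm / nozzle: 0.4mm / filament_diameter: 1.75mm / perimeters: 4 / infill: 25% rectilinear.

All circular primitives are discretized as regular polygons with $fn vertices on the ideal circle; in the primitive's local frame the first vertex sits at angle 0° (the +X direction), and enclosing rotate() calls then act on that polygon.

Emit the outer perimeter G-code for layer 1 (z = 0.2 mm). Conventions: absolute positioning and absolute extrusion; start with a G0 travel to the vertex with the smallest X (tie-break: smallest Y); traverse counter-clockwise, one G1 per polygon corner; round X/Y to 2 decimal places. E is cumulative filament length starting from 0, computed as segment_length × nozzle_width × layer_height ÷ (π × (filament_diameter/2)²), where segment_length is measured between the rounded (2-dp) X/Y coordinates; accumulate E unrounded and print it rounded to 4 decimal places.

G0 X0.00 Y0.00 Z0.20
G1 X18.00 Y0.00 E0.5987
G1 X18.00 Y20.50 E1.2805
G1 X14.50 Y20.50 E1.3969
G1 X14.50 Y8.50 E1.7960
G1 X0.00 Y8.50 E2.2783
G1 X0.00 Y0.00 E2.5610

At z = 0.2 mm: the cube (footprint 18×20.5) is included at this height; the cylinder at (13, 6.5) is not intersected at this z (z outside [0.5, 16]); the 16.5×14.5 cube at (-2, 8.5) contributes its full rectangle; After the difference (first − rest): starting from the 18×20.5 cube, the 16.5×14.5 cube at (-2, 8.5) partially overlaps it — only the 174.00 mm² overlap (of its 239.25 mm²) is removed, clipping the outline — 1 connected region. The outline is a single polygon with 6 vertices. Extrusion per mm of travel: 0.4 × 0.2 / (π × 0.875²) = 0.033260. Accumulating E over each segment gives final E = 2.5610.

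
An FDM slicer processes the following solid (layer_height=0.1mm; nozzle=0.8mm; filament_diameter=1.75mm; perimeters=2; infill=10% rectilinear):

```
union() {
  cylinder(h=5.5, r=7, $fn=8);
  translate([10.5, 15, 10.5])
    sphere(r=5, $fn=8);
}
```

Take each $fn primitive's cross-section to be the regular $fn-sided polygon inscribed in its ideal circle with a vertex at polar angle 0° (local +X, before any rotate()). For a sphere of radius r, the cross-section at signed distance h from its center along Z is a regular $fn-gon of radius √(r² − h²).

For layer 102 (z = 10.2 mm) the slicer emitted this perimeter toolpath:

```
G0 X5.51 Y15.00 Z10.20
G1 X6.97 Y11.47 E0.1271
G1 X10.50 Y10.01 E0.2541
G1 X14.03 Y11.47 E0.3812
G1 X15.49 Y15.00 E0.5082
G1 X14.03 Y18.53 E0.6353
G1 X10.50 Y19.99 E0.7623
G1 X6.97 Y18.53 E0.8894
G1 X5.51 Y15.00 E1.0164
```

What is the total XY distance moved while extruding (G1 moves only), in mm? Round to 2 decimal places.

30.56 mm

Sum the Euclidean lengths of each G1 segment: total = 30.56 mm.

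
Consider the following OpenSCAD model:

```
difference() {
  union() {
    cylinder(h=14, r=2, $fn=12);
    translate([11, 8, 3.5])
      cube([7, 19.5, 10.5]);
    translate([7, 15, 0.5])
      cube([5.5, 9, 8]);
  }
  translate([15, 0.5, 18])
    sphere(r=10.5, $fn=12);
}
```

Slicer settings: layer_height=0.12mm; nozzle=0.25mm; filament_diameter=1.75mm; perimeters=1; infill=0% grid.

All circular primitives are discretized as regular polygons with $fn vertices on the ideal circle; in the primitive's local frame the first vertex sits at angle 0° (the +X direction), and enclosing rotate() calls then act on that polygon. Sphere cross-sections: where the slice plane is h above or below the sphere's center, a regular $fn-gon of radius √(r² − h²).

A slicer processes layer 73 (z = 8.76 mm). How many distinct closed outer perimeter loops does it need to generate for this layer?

At z = 8.76 mm: the r=2 cylinder contributes a regular 12-gon of circumradius 2; the cube at (11, 8) is present — its section is the full 7×19.5 rectangle; the cube at (7, 15) is absent (z outside [0.5, 8.5]); Combining (union): the 2 present regions are separate (no shared area or edge), so areas and boundary lengths simply add and each stays a separate island — 2 connected regions; the r=10.5 sphere at (15, 0.5) slices to a regular 12-gon of circumradius 4.987 (√(r²−h²) with h=9.24 from center); Subtracting the remaining from the first: starting from the result so far, the r=10.5 sphere at (15, 0.5) misses the remaining region (no effect) — 2 connected regions. The result has 2 disconnected regions.

2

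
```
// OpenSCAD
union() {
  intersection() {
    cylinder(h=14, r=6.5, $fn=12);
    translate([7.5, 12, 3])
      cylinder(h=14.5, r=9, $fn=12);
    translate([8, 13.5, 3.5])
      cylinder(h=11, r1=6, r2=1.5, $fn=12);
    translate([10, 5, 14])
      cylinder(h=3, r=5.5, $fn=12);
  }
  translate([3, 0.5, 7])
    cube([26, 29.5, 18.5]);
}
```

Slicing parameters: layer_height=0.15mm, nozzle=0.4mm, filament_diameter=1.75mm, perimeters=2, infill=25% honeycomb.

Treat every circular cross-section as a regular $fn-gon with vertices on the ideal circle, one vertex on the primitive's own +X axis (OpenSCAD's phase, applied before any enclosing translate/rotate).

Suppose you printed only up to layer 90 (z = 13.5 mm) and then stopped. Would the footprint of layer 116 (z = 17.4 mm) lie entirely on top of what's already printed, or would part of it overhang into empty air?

Compare the two slices. At z = 13.5: the r=6.5 cylinder contributes a regular 12-gon of circumradius 6.5 (area = (12/2)·6.500²·sin(360°/12) = 126.75 mm²); the r=9 cylinder at (7.5, 12) gives a regular 12-gon of circumradius 9 (constant along its height) (area = (12/2)·9.000²·sin(360°/12) = 243.00 mm²); the cone at (8, 13.5) contributes a regular 12-gon of circumradius 1.909 (interpolated between r1=6 and r2=1.5 at t=0.909) (area = (12/2)·1.909²·sin(360°/12) = 10.93 mm²); the cylinder at (10, 5) does not reach this height (z outside [14, 17]); Keeping only the common overlap: at least one operand is absent at this height, so nothing remains; the cube at (3, 0.5) (footprint 26×29.5) is included at this height (area 767.00 mm²); Merging all regions: only the 26×29.5 cube at (3, 0.5) is present, so the union is just that shape — area = 767.00 mm². At z = 17.4: the cylinder does not reach this height (z outside [0, 14]); the r=9 cylinder at (7.5, 12) gives a regular 12-gon of circumradius 9 (constant along its height) (area = (12/2)·9.000²·sin(360°/12) = 243.00 mm²); the cone at (8, 13.5) does not reach this height (z outside [3.5, 14.5]); the cylinder at (10, 5) is absent (z outside [14, 17]); After intersecting: at least one operand is absent at this height, so nothing remains; the cube at (3, 0.5) is present — its section is the full 26×29.5 rectangle (area 767.00 mm²); Merging all regions: only the 26×29.5 cube at (3, 0.5) is present, so the union is just that shape — area = 767.00 mm². Checking containment: the cross-section at z = 17.4 is a subset of the cross-section at z = 13.5.

entirely on top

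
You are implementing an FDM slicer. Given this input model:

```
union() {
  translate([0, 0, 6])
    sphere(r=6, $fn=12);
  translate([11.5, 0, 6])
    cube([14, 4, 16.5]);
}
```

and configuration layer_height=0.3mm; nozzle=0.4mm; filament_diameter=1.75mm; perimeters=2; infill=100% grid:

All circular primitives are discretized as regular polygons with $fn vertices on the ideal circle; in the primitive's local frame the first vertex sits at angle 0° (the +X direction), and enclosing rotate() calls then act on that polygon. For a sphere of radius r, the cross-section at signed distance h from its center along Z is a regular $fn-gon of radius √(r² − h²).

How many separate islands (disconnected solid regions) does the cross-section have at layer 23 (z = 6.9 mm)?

2

At z = 6.9 mm: the r=6 sphere contributes a regular 12-gon of circumradius √(6²−0.9²) = 5.932; the 14×4 cube at (11.5, 0) contributes its full rectangle; Combining (union): the 2 present regions are separate (no shared area or edge), so areas and boundary lengths simply add and each stays a separate island — 2 connected regions. Overall, the cross-section has 2 separate islands. Island count = 2.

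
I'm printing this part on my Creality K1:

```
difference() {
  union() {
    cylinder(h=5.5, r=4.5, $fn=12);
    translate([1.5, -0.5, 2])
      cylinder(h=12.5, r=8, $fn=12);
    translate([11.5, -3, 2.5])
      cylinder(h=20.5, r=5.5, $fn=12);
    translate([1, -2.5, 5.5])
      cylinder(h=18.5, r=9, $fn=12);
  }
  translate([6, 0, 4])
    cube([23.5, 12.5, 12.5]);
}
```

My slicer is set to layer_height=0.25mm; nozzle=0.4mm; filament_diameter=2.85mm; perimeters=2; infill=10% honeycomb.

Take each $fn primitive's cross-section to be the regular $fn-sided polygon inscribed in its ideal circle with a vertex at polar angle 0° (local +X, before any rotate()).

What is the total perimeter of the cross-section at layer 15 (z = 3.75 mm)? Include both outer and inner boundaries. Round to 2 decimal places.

66.26 mm

At z = 3.75 mm: the r=4.5 cylinder contributes a regular 12-gon of circumradius 4.5 (perimeter = 2·12·4.500·sin(180°/12) = 27.95 mm); the cylinder at (1.5, -0.5): section is a regular 12-gon, circumradius r=8 (perimeter = 2·12·8.000·sin(180°/12) = 49.69 mm); the cylinder at (11.5, -3): section is a regular 12-gon, circumradius r=5.5 (perimeter = 2·12·5.500·sin(180°/12) = 34.16 mm); the cylinder at (1, -2.5) does not reach this height (z outside [5.5, 24]); Combining (union): the regions partially overlap (shared area 76.61 mm²), so the edge portions inside another operand are dropped and the merged outline is re-measured after clipping — boundary = 66.26 mm; the cube at (6, 0) is not intersected at this z (z outside [4, 16.5]); Subtracting the remaining from the first: none of the subtracted shapes is present at this height, so that combined region is unchanged — boundary = 66.26 mm. Overall, the cross-section is a single solid region. Total boundary length (outer) = 66.26 mm.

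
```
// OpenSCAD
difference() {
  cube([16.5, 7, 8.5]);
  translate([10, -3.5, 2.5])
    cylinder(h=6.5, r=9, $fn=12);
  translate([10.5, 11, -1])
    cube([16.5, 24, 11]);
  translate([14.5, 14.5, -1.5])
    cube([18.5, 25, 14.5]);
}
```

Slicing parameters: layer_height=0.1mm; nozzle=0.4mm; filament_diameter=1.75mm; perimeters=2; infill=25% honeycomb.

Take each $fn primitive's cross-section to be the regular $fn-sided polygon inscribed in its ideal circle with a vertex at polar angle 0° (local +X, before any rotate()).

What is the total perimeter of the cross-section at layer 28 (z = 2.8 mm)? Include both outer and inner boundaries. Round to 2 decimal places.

47.98 mm

At z = 2.8 mm: the 16.5×7 cube contributes its full rectangle (perimeter 47.00 mm); the r=9 cylinder at (10, -3.5) contributes a regular 12-gon of circumradius 9 (perimeter = 2·12·9.000·sin(180°/12) = 55.90 mm); the 16.5×24 cube at (10.5, 11) contributes its full rectangle (perimeter 81.00 mm); the cube at (14.5, 14.5) is present — its section is the full 18.5×25 rectangle (perimeter 87.00 mm); Taking the first minus the rest: starting from the 16.5×7 cube, the r=9 cylinder at (10, -3.5) partially overlaps it — only the 59.52 mm² overlap (of its 243.00 mm²) is removed, clipping the outline; the 16.5×24 cube at (10.5, 11) misses the remaining region (no effect); the 18.5×25 cube at (14.5, 14.5) misses the remaining region (no effect) — boundary = 47.98 mm. Overall, the cross-section is a single solid region. Total boundary length (outer) = 47.98 mm.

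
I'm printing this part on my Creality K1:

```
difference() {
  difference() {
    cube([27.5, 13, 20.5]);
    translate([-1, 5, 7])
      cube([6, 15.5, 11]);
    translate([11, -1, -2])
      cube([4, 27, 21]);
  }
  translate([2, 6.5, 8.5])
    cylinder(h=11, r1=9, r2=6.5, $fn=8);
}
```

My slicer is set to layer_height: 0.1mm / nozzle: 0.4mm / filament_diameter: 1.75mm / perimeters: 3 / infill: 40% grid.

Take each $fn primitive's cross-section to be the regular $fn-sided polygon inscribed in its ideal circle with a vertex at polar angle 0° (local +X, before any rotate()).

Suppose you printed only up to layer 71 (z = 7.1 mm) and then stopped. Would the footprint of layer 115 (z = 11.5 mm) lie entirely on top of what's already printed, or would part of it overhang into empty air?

Compare the two slices. At z = 7.1: the cube (footprint 27.5×13) is included at this height (area 357.50 mm²); the cube at (-1, 5) is present — its section is the full 6×15.5 rectangle (area 93.00 mm²); the cube at (11, -1) (footprint 4×27) is included at this height (area 108.00 mm²); Subtracting the remaining from the first: starting from the 27.5×13 cube (357.50 mm²), the 6×15.5 cube at (-1, 5) partially overlaps it — only the 40.00 mm² overlap (of its 93.00 mm²) is removed, clipping the outline; the 4×27 cube at (11, -1) partially overlaps it — only the 52.00 mm² overlap (of its 108.00 mm²) is removed, clipping the outline — area = 265.50 mm²; the cone at (2, 6.5) is not intersected at this z (z outside [8.5, 19.5]); Taking the first minus the rest: none of the subtracted shapes is present at this height, so that combined region is unchanged — area = 265.50 mm². At z = 11.5: the cube is present — its section is the full 27.5×13 rectangle (area 357.50 mm²); the cube at (-1, 5) (footprint 6×15.5) is included at this height (area 93.00 mm²); the cube at (11, -1) (footprint 4×27) is included at this height (area 108.00 mm²); Subtracting the remaining from the first: starting from the 27.5×13 cube (357.50 mm²), the 6×15.5 cube at (-1, 5) partially overlaps it — only the 40.00 mm² overlap (of its 93.00 mm²) is removed, clipping the outline; the 4×27 cube at (11, -1) partially overlaps it — only the 52.00 mm² overlap (of its 108.00 mm²) is removed, clipping the outline — area = 265.50 mm²; the cone at (2, 6.5) (r1=9→r2=6.5) has section circumradius 8.318 here — a regular 8-gon (area = (8/2)·8.318²·sin(360°/8) = 195.70 mm²); Taking the first minus the rest: starting from the result so far (265.50 mm²), the cone at (2, 6.5) partially overlaps it — only the 75.87 mm² overlap (of its 195.70 mm²) is removed, clipping the outline — area = 189.63 mm². Checking containment: the cross-section at z = 11.5 is a subset of the cross-section at z = 7.1.

entirely on top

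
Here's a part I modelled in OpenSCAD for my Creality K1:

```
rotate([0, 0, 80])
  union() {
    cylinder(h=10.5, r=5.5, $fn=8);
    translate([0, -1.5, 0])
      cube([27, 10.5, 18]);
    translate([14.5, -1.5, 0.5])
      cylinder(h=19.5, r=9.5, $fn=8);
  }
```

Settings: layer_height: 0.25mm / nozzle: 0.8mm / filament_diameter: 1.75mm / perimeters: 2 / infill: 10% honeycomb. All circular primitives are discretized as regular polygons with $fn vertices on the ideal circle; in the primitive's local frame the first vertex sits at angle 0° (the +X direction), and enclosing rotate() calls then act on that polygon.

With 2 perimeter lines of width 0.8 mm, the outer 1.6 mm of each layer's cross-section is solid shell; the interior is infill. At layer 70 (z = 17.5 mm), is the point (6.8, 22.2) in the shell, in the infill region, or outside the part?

At z = 17.5 mm: the cylinder is absent (z outside [0, 10.5]); the cube at (0, -1.5) (footprint 27×10.5) is included at this height; the r=9.5 cylinder at (14.5, -1.5) gives a regular 8-gon of circumradius 9.5 (constant along its height); Combining (union): the regions partially overlap (shared area 127.63 mm²), so overlapping operands fuse into one piece — 1 connected region; (rotated 80° about Z; rotation is an isometry so areas/perimeters/island counts are preserved). Overall, the cross-section is a single solid region. Undo the 80° rotation: the query point maps to (23.044, -2.842) in the un-rotated model frame. The nearest boundary edge runs (24.00, -1.50)→(21.22, -8.22); distance from the point to it = 0.37 mm. The point is inside the cross-section, 0.37 mm from the nearest boundary — within the 1.6 mm shell band (2 × 0.8).

shell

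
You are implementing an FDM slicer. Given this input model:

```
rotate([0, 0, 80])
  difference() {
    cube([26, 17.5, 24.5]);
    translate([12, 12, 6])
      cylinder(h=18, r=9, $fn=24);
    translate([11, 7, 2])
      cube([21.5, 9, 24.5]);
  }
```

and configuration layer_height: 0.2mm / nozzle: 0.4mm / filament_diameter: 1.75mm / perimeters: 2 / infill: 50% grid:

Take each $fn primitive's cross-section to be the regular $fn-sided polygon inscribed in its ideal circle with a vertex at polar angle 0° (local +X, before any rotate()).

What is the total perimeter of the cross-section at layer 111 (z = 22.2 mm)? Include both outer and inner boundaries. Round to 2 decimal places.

107.16 mm

At z = 22.2 mm: the cube (footprint 26×17.5) is included at this height (perimeter 87.00 mm); the cylinder at (12, 12): section is a regular 24-gon, circumradius r=9 (perimeter = 2·24·9.000·sin(180°/24) = 56.39 mm); the cube at (11, 7) (footprint 21.5×9) is included at this height (perimeter 61.00 mm); After the difference (first − rest): starting from the 26×17.5 cube, the r=9 cylinder at (12, 12) partially overlaps it — only the 217.61 mm² overlap (of its 251.57 mm²) is removed, clipping the outline; the 21.5×9 cube at (11, 7) partially overlaps it — only the 49.14 mm² overlap (of its 193.50 mm²) is removed, clipping the outline — boundary = 107.16 mm; (whole slice rotated 80° about Z — lengths, areas and connectivity unchanged). Overall, the cross-section has 2 separate islands. Total boundary length (outer) = 107.16 mm.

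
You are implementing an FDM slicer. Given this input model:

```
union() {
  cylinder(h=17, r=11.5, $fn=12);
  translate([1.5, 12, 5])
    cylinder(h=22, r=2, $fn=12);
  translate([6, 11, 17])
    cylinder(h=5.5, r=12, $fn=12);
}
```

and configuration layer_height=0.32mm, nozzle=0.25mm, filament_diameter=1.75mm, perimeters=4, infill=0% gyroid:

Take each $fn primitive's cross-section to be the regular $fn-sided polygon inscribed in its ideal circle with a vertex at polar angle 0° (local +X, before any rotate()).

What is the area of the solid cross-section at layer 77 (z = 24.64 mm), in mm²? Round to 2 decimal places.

12.00 mm²

At z = 24.64 mm: the cylinder does not reach this height (z outside [0, 17]); the r=2 cylinder at (1.5, 12) gives a regular 12-gon of circumradius 2 (constant along its height) (area = (12/2)·2.000²·sin(360°/12) = 12.00 mm²); the cylinder at (6, 11) is absent (z outside [17, 22.5]); Merging all regions: only the r=2 cylinder at (1.5, 12) is present, so the union is just that shape — area = 12.00 mm². Overall, the cross-section is a single solid region. Net area = 12.00 mm².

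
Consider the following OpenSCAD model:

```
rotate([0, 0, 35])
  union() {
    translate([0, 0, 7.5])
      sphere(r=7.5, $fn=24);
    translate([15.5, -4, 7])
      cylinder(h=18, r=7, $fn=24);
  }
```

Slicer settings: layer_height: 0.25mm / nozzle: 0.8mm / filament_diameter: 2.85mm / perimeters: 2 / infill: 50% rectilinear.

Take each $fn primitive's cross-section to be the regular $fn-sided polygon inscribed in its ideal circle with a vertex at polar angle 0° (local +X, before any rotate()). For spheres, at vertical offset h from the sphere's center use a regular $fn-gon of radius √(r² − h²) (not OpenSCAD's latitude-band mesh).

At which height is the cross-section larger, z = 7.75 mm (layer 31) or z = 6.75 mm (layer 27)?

layer 31 (z = 7.75 mm)

Layer 31 (z = 7.75): the sphere: section is a regular 24-gon, circumradius = √(r²−h²) = √(7.5²−0.25²) = 7.496 (area = (24/2)·7.496²·sin(360°/24) = 174.51 mm²); the cylinder at (15.5, -4): section is a regular 24-gon, circumradius r=7 (area = (24/2)·7.000²·sin(360°/24) = 152.19 mm²); Taking the union: the 2 present regions are separate (no shared area or edge), so areas and boundary lengths simply add and each stays a separate island — area = 326.69 mm²; (whole slice rotated 35° about Z — lengths, areas and connectivity unchanged). So its area = 326.69 mm². Layer 27 (z = 6.75): the sphere: section is a regular 24-gon, circumradius = √(r²−h²) = √(7.5²−0.75²) = 7.462 (area = (24/2)·7.462²·sin(360°/24) = 172.96 mm²); the cylinder at (15.5, -4) is not intersected at this z (z outside [7, 25]); Combining (union): only the r=7.5 sphere is present, so the union is just that shape — area = 172.96 mm²; (whole slice rotated 35° about Z — lengths, areas and connectivity unchanged). So its area = 172.96 mm². Layer 31 is larger (326.69 vs 172.96 mm²).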